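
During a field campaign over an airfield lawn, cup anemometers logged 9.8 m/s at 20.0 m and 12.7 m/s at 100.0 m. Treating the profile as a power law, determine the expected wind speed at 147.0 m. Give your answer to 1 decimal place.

First find α: α = ln(V₂/V₁)/ln(z₂/z₁) = ln(12.7/9.8)/ln(100.0/20.0) = 0.25922/1.60944 = 0.1611
Extrapolate from 100.0 m to 147.0 m: V₃ = 12.7 × (147.0/100.0)^0.1611 = 12.7 × 1.0640 = 13.5130 m/s

13.5 m/s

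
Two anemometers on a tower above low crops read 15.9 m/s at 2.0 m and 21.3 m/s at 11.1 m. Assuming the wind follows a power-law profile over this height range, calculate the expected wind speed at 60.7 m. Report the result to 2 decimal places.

First find α: α = ln(V₂/V₁)/ln(z₂/z₁) = ln(21.3/15.9)/ln(11.1/2.0) = 0.29239/1.71380 = 0.1706
Extrapolate from 11.1 m to 60.7 m: V₃ = 21.3 × (60.7/11.1)^0.1706 = 21.3 × 1.3362 = 28.4620 m/s

28.46 m/s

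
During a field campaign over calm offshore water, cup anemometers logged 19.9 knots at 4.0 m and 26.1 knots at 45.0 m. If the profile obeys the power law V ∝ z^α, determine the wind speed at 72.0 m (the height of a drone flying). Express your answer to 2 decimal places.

First find α: α = ln(V₂/V₁)/ln(z₂/z₁) = ln(26.1/19.9)/ln(45.0/4.0) = 0.27122/2.42037 = 0.1121
Extrapolate from 45.0 m to 72.0 m: V₃ = 26.1 × (72.0/45.0)^0.1121 = 26.1 × 1.0541 = 27.5114 knots

27.51 knots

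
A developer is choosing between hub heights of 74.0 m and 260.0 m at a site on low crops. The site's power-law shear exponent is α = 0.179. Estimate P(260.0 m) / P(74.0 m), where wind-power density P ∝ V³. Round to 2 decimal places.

1.96

Speed ratio: V_B/V_A = (z_B/z_A)^α = (260.0/74.0)^0.179 = (3.5135)^0.179 = 1.25224
Power-density ratio: P_B/P_A = (V_B/V_A)³ = (1.25224)³ = 1.96365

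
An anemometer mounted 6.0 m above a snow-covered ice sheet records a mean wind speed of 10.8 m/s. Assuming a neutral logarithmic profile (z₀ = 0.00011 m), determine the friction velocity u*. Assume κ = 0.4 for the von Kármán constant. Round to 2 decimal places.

Log law: V(z) = (u*/κ) · ln(z/z₀) ⇒ u* = κ · V / ln(z/z₀)
u* = 0.4 × 10.8 / ln(6.0/0.00011) = 0.4 × 10.8 / 10.9068
   = 4.3200 / 10.9068 = 0.3961 m/s

u* ≈ 0.40 m/s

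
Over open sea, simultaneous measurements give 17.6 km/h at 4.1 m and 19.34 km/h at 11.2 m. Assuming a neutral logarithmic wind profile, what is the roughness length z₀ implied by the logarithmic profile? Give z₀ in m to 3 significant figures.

z₀ ≈ 0.000158 m

Log law: V(z) ∝ ln(z/z₀). With r = V₁/V₂ = 17.6/19.34 = 0.91003,
r · ln(z₂/z₀) = ln(z₁/z₀) ⇒ ln z₀ = (ln z₁ − r·ln z₂)/(1 − r)
ln z₀ = (1.41099 − 0.91003×2.41591) / 0.08997 = -8.7538
z₀ = exp(-8.7538) = 0.0001579 m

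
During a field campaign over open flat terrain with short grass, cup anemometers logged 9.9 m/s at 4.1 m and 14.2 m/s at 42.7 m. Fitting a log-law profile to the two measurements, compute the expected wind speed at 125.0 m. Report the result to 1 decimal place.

16.2 m/s

Log law: V ∝ ln(z/z₀). From the pair, with r = V₁/V₂ = 0.69718,
ln z₀ = (ln z₁ − r·ln z₂)/(1 − r) = (1.4110 − 0.69718×3.7542)/0.30282 = -3.9838 → z₀ = 0.01861 m
V₃ = V₁ · ln(z₃/z₀)/ln(z₁/z₀) = 9.9 × 8.8122/5.3948 = 16.1711 m/s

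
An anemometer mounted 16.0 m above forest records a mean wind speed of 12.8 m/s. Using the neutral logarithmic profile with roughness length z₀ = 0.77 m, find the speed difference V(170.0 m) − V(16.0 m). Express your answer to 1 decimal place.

Log law: V₂ = V₁ · ln(z₂/z₀)/ln(z₁/z₀) = 12.8 × 5.3972/3.0340 = 22.7702 m/s
ΔV = 22.7702 − 12.8 = 9.9702 m/s

10.0 m/s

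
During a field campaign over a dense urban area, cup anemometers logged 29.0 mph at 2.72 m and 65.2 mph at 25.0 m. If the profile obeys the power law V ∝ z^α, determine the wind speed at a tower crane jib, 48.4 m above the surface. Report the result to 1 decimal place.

First find α: α = ln(V₂/V₁)/ln(z₂/z₁) = ln(65.2/29.0)/ln(25.0/2.72) = 0.81016/2.21824 = 0.3652
Extrapolate from 25.0 m to 48.4 m: V₃ = 65.2 × (48.4/25.0)^0.3652 = 65.2 × 1.2729 = 82.9914 mph

83.0 mph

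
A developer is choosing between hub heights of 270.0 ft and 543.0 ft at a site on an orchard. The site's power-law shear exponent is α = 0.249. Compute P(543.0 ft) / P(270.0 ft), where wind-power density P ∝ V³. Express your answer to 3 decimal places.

Speed ratio: V_B/V_A = (z_B/z_A)^α = (543.0/270.0)^0.249 = (2.0111)^0.249 = 1.19002
Power-density ratio: P_B/P_A = (V_B/V_A)³ = (1.19002)³ = 1.68526

1.685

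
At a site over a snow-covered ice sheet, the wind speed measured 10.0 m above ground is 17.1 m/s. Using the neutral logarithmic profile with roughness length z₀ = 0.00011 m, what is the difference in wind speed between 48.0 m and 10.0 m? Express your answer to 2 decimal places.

2.35 m/s

Log law: V₂ = V₁ · ln(z₂/z₀)/ln(z₁/z₀) = 17.1 × 12.9862/11.4176 = 19.4493 m/s
ΔV = 19.4493 − 17.1 = 2.3493 m/s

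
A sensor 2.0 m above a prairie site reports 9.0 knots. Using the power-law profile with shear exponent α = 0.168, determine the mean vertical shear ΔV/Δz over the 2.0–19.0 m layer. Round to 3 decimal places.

Power law: V₂ = V₁ · (z₂/z₁)^α = 9.0 × (9.5000)^0.168 = 13.1371 knots
ΔV/Δz = (13.1371 − 9.0)/(19.0 − 2.0) = 4.1371/17.0000 = 0.24336 knots/m

0.243 knots/m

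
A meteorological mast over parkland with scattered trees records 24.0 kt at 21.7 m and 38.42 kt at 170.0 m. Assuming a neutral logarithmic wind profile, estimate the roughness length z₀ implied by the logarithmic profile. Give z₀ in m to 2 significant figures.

z₀ ≈ 0.71 m

Log law: V(z) ∝ ln(z/z₀). With r = V₁/V₂ = 24.0/38.42 = 0.62467,
r · ln(z₂/z₀) = ln(z₁/z₀) ⇒ ln z₀ = (ln z₁ − r·ln z₂)/(1 − r)
ln z₀ = (3.07731 − 0.62467×5.13580) / 0.37533 = -0.3487
z₀ = exp(-0.3487) = 0.7056 m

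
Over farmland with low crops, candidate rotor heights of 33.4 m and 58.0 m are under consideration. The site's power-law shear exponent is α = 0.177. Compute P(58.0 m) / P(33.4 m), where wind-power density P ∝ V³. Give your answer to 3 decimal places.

Speed ratio: V_B/V_A = (z_B/z_A)^α = (58.0/33.4)^0.177 = (1.7365)^0.177 = 1.10261
Power-density ratio: P_B/P_A = (V_B/V_A)³ = (1.10261)³ = 1.34051

1.341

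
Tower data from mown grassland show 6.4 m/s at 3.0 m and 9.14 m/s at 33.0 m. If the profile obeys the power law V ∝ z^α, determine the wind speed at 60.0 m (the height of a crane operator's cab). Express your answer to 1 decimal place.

10.0 m/s

First find α: α = ln(V₂/V₁)/ln(z₂/z₁) = ln(9.14/6.4)/ln(33.0/3.0) = 0.35636/2.39790 = 0.1486
Extrapolate from 33.0 m to 60.0 m: V₃ = 9.14 × (60.0/33.0)^0.1486 = 9.14 × 1.0929 = 9.9892 m/s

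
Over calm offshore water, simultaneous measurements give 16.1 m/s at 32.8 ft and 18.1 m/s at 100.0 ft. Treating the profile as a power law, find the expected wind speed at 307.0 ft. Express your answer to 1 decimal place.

First find α: α = ln(V₂/V₁)/ln(z₂/z₁) = ln(18.1/16.1)/ln(100.0/32.8) = 0.11709/1.11474 = 0.1050
Extrapolate from 100.0 ft to 307.0 ft: V₃ = 18.1 × (307.0/100.0)^0.1050 = 18.1 × 1.1250 = 20.3633 m/s

20.4 m/s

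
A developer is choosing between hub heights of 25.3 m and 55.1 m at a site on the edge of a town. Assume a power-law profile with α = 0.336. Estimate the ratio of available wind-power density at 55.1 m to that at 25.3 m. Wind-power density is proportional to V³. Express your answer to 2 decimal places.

2.19

Speed ratio: V_B/V_A = (z_B/z_A)^α = (55.1/25.3)^0.336 = (2.1779)^0.336 = 1.29891
Power-density ratio: P_B/P_A = (V_B/V_A)³ = (1.29891)³ = 2.19147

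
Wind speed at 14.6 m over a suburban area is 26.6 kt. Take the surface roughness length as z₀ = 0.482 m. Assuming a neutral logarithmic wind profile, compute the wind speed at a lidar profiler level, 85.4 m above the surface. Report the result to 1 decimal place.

40.4 kt

Log law: V(z) ∝ ln(z/z₀), so V₂/V₁ = ln(z₂/z₀) / ln(z₁/z₀).
ln(85.4/0.482) = 5.1772, ln(14.6/0.482) = 3.4108
V₂ = 26.6 × 5.1772/3.4108 = 26.6 × 1.5179 = 40.3750 kt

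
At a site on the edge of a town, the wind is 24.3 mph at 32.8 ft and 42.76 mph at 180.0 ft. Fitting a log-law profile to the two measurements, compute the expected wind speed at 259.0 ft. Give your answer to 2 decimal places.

46.71 mph

Log law: V ∝ ln(z/z₀). From the pair, with r = V₁/V₂ = 0.56829,
ln z₀ = (ln z₁ − r·ln z₂)/(1 − r) = (3.4904 − 0.56829×5.1930)/0.43171 = 1.2493 → z₀ = 3.488 ft
V₃ = V₁ · ln(z₃/z₀)/ln(z₁/z₀) = 24.3 × 4.3075/2.2411 = 46.7053 mph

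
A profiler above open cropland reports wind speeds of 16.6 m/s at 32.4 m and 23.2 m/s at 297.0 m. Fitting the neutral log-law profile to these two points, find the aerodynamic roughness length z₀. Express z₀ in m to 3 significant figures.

Log law: V(z) ∝ ln(z/z₀). With r = V₁/V₂ = 16.6/23.2 = 0.71552,
r · ln(z₂/z₀) = ln(z₁/z₀) ⇒ ln z₀ = (ln z₁ − r·ln z₂)/(1 − r)
ln z₀ = (3.47816 − 0.71552×5.69373) / 0.28448 = -2.0943
z₀ = exp(-2.0943) = 0.1232 m

z₀ ≈ 0.123 m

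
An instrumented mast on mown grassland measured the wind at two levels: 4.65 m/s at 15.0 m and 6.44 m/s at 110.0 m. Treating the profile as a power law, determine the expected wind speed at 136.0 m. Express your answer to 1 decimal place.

First find α: α = ln(V₂/V₁)/ln(z₂/z₁) = ln(6.44/4.65)/ln(110.0/15.0) = 0.32566/1.99243 = 0.1634
Extrapolate from 110.0 m to 136.0 m: V₃ = 6.44 × (136.0/110.0)^0.1634 = 6.44 × 1.0353 = 6.6673 m/s

6.7 m/s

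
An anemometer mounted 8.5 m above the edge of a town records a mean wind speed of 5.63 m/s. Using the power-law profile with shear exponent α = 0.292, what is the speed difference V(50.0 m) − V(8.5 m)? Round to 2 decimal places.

Power law: V₂ = V₁ · (z₂/z₁)^α = 5.63 × (5.8824)^0.292 = 9.4453 m/s
ΔV = 9.4453 − 5.63 = 3.8153 m/s

3.82 m/s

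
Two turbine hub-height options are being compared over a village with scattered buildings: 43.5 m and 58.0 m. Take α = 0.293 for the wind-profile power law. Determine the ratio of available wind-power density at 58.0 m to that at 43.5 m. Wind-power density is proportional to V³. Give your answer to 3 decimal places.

Speed ratio: V_B/V_A = (z_B/z_A)^α = (58.0/43.5)^0.293 = (1.3333)^0.293 = 1.08795
Power-density ratio: P_B/P_A = (V_B/V_A)³ = (1.08795)³ = 1.28772

1.288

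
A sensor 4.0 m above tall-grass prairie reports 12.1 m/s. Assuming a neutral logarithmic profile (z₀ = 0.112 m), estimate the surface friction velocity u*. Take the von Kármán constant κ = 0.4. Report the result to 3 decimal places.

u* ≈ 1.354 m/s

Log law: V(z) = (u*/κ) · ln(z/z₀) ⇒ u* = κ · V / ln(z/z₀)
u* = 0.4 × 12.1 / ln(4.0/0.112) = 0.4 × 12.1 / 3.5756
   = 4.8400 / 3.5756 = 1.3536 m/s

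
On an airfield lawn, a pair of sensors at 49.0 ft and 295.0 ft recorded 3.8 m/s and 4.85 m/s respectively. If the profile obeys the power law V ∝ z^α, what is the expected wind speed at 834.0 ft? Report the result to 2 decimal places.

5.59 m/s

First find α: α = ln(V₂/V₁)/ln(z₂/z₁) = ln(4.85/3.8)/ln(295.0/49.0) = 0.24398/1.79516 = 0.1359
Extrapolate from 295.0 ft to 834.0 ft: V₃ = 4.85 × (834.0/295.0)^0.1359 = 4.85 × 1.1517 = 5.5858 m/s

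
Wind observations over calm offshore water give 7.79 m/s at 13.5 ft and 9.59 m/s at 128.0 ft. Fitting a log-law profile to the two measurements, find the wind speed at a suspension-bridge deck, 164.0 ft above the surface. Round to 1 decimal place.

9.8 m/s

Log law: V ∝ ln(z/z₀). From the pair, with r = V₁/V₂ = 0.81230,
ln z₀ = (ln z₁ − r·ln z₂)/(1 − r) = (2.6027 − 0.81230×4.8520)/0.18770 = -7.1320 → z₀ = 0.0007992 ft
V₃ = V₁ · ln(z₃/z₀)/ln(z₁/z₀) = 7.79 × 12.2318/9.7346 = 9.7883 m/s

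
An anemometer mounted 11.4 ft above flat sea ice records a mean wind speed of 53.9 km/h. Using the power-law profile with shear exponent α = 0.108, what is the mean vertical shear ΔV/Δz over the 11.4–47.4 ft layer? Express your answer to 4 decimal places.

Power law: V₂ = V₁ · (z₂/z₁)^α = 53.9 × (4.1579)^0.108 = 62.8676 km/h
ΔV/Δz = (62.8676 − 53.9)/(47.4 − 11.4) = 8.9676/36.0000 = 0.24910 km/h/ft

0.2491 km/h/ft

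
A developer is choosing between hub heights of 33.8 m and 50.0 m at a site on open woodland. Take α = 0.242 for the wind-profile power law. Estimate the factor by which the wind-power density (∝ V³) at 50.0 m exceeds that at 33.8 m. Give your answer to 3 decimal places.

1.329

Speed ratio: V_B/V_A = (z_B/z_A)^α = (50.0/33.8)^0.242 = (1.4793)^0.242 = 1.09939
Power-density ratio: P_B/P_A = (V_B/V_A)³ = (1.09939)³ = 1.32880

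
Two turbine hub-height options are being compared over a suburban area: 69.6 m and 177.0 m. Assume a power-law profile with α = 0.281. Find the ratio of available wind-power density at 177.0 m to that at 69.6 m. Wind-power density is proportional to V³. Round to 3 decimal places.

Speed ratio: V_B/V_A = (z_B/z_A)^α = (177.0/69.6)^0.281 = (2.5431)^0.281 = 1.29989
Power-density ratio: P_B/P_A = (V_B/V_A)³ = (1.29989)³ = 2.19645

2.196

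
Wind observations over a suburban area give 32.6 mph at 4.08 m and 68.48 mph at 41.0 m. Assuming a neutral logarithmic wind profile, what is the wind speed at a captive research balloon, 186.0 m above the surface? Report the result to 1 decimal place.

Log law: V ∝ ln(z/z₀). From the pair, with r = V₁/V₂ = 0.47605,
ln z₀ = (ln z₁ − r·ln z₂)/(1 − r) = (1.4061 − 0.47605×3.7136)/0.52395 = -0.6904 → z₀ = 0.5014 m
V₃ = V₁ · ln(z₃/z₀)/ln(z₁/z₀) = 32.6 × 5.9162/2.0965 = 91.9935 mph

92.0 mph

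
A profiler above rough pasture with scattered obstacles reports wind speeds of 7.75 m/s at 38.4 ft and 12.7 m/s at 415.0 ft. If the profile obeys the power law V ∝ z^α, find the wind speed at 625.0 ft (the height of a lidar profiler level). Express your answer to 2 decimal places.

13.83 m/s

First find α: α = ln(V₂/V₁)/ln(z₂/z₁) = ln(12.7/7.75)/ln(415.0/38.4) = 0.49391/2.38022 = 0.2075
Extrapolate from 415.0 ft to 625.0 ft: V₃ = 12.7 × (625.0/415.0)^0.2075 = 12.7 × 1.0887 = 13.8263 m/s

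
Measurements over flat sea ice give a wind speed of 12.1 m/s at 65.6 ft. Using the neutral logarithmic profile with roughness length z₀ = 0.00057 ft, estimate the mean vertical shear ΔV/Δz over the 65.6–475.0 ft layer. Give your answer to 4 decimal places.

Log law: V₂ = V₁ · ln(z₂/z₀)/ln(z₁/z₀) = 12.1 × 13.6332/11.6534 = 14.1556 m/s
ΔV/Δz = (14.1556 − 12.1)/(475.0 − 65.6) = 2.0556/409.4000 = 0.00502 m/s/ft

0.0050 m/s/ft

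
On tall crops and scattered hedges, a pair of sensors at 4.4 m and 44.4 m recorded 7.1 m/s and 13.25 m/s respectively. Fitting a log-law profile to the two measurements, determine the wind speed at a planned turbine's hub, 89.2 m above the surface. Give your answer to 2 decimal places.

Log law: V ∝ ln(z/z₀). From the pair, with r = V₁/V₂ = 0.53585,
ln z₀ = (ln z₁ − r·ln z₂)/(1 − r) = (1.4816 − 0.53585×3.7932)/0.46415 = -1.1871 → z₀ = 0.3051 m
V₃ = V₁ · ln(z₃/z₀)/ln(z₁/z₀) = 7.1 × 5.6780/2.6687 = 15.1060 m/s

15.11 m/s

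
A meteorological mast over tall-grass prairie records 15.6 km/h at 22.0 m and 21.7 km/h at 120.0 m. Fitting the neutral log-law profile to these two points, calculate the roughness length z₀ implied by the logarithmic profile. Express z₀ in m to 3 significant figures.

Log law: V(z) ∝ ln(z/z₀). With r = V₁/V₂ = 15.6/21.7 = 0.71889,
r · ln(z₂/z₀) = ln(z₁/z₀) ⇒ ln z₀ = (ln z₁ − r·ln z₂)/(1 − r)
ln z₀ = (3.09104 − 0.71889×4.78749) / 0.28111 = -1.2474
z₀ = exp(-1.2474) = 0.2872 m

z₀ ≈ 0.287 m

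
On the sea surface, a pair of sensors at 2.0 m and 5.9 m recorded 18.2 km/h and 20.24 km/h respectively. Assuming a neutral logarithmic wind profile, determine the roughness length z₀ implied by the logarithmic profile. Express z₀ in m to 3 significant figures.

Log law: V(z) ∝ ln(z/z₀). With r = V₁/V₂ = 18.2/20.24 = 0.89921,
r · ln(z₂/z₀) = ln(z₁/z₀) ⇒ ln z₀ = (ln z₁ − r·ln z₂)/(1 − r)
ln z₀ = (0.69315 − 0.89921×1.77495) / 0.10079 = -8.9583
z₀ = exp(-8.9583) = 0.0001287 m

z₀ ≈ 0.000129 m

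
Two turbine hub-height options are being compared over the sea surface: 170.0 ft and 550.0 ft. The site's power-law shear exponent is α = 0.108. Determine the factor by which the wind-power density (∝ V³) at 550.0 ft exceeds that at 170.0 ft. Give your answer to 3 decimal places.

Speed ratio: V_B/V_A = (z_B/z_A)^α = (550.0/170.0)^0.108 = (3.2353)^0.108 = 1.13520
Power-density ratio: P_B/P_A = (V_B/V_A)³ = (1.13520)³ = 1.46289

1.463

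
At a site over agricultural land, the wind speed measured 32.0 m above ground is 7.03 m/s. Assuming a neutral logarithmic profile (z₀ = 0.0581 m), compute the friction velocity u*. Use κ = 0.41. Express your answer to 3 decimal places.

Log law: V(z) = (u*/κ) · ln(z/z₀) ⇒ u* = κ · V / ln(z/z₀)
u* = 0.41 × 7.03 / ln(32.0/0.0581) = 0.41 × 7.03 / 6.3113
   = 2.8823 / 6.3113 = 0.4567 m/s

u* ≈ 0.457 m/s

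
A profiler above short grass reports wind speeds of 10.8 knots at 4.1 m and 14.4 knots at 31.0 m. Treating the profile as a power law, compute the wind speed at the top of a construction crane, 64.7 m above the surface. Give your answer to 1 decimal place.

16.0 knots

First find α: α = ln(V₂/V₁)/ln(z₂/z₁) = ln(14.4/10.8)/ln(31.0/4.1) = 0.28768/2.02300 = 0.1422
Extrapolate from 31.0 m to 64.7 m: V₃ = 14.4 × (64.7/31.0)^0.1422 = 14.4 × 1.1103 = 15.9883 knots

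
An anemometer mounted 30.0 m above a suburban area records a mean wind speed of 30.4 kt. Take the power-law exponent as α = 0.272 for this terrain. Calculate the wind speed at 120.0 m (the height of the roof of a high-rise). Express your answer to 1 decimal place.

Power-law profile: V₂ = V₁ · (z₂/z₁)^α
V₂ = 30.4 × (120.0/30.0)^0.272 = 30.4 × (4.0000)^0.272
    = 30.4 × 1.4580 = 44.3235 kt

44.3 kt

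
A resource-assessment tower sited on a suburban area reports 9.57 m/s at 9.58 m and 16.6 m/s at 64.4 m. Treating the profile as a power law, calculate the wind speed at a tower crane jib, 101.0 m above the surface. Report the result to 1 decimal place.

18.9 m/s

First find α: α = ln(V₂/V₁)/ln(z₂/z₁) = ln(16.6/9.57)/ln(64.4/9.58) = 0.55077/1.90544 = 0.2891
Extrapolate from 64.4 m to 101.0 m: V₃ = 16.6 × (101.0/64.4)^0.2891 = 16.6 × 1.1389 = 18.9060 m/s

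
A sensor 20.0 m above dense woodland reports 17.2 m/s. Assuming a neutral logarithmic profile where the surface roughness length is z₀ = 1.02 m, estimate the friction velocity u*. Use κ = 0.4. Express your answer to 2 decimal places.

u* ≈ 2.31 m/s

Log law: V(z) = (u*/κ) · ln(z/z₀) ⇒ u* = κ · V / ln(z/z₀)
u* = 0.4 × 17.2 / ln(20.0/1.02) = 0.4 × 17.2 / 2.9759
   = 6.8800 / 2.9759 = 2.3119 m/s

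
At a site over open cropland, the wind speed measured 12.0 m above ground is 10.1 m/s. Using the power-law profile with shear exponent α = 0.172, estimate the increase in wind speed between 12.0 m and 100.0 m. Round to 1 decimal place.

4.4 m/s

Power law: V₂ = V₁ · (z₂/z₁)^α = 10.1 × (8.3333)^0.172 = 14.5446 m/s
ΔV = 14.5446 − 10.1 = 4.4446 m/s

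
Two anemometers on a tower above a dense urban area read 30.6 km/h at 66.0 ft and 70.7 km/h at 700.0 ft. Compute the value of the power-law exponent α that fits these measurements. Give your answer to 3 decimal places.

Power law: V₂/V₁ = (z₂/z₁)^α ⇒ α = ln(V₂/V₁) / ln(z₂/z₁)
α = ln(70.7/30.6) / ln(700.0/66.0) = ln(2.3105) / ln(10.6061)
  = 0.83745 / 2.36143 = 0.35464

α ≈ 0.355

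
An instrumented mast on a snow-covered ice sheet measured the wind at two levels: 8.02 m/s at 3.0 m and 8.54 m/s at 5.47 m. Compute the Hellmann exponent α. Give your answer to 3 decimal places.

α ≈ 0.105

Power law: V₂/V₁ = (z₂/z₁)^α ⇒ α = ln(V₂/V₁) / ln(z₂/z₁)
α = ln(8.54/8.02) / ln(5.47/3.0) = ln(1.0648) / ln(1.8233)
  = 0.06282 / 0.60067 = 0.10459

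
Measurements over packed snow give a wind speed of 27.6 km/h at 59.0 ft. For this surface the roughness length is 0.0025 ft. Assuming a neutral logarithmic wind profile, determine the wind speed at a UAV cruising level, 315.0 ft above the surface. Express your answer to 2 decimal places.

32.19 km/h

Log law: V(z) ∝ ln(z/z₀), so V₂/V₁ = ln(z₂/z₀) / ln(z₁/z₀).
ln(315.0/0.0025) = 11.7440, ln(59.0/0.0025) = 10.0690
V₂ = 27.6 × 11.7440/10.0690 = 27.6 × 1.1664 = 32.1914 km/h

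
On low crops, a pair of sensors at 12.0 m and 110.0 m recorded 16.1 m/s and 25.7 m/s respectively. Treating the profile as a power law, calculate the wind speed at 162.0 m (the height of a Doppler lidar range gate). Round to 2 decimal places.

27.89 m/s

First find α: α = ln(V₂/V₁)/ln(z₂/z₁) = ln(25.7/16.1)/ln(110.0/12.0) = 0.46767/2.21557 = 0.2111
Extrapolate from 110.0 m to 162.0 m: V₃ = 25.7 × (162.0/110.0)^0.2111 = 25.7 × 1.0851 = 27.8882 m/s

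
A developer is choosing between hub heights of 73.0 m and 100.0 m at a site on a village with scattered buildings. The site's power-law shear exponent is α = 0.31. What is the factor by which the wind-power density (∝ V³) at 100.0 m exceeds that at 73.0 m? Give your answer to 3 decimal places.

1.340

Speed ratio: V_B/V_A = (z_B/z_A)^α = (100.0/73.0)^0.31 = (1.3699)^0.31 = 1.10248
Power-density ratio: P_B/P_A = (V_B/V_A)³ = (1.10248)³ = 1.34002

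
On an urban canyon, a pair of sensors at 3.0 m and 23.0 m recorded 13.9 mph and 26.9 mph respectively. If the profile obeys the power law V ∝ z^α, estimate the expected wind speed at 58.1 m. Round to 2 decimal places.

First find α: α = ln(V₂/V₁)/ln(z₂/z₁) = ln(26.9/13.9)/ln(23.0/3.0) = 0.66024/2.03688 = 0.3241
Extrapolate from 23.0 m to 58.1 m: V₃ = 26.9 × (58.1/23.0)^0.3241 = 26.9 × 1.3504 = 36.3247 mph

36.32 mph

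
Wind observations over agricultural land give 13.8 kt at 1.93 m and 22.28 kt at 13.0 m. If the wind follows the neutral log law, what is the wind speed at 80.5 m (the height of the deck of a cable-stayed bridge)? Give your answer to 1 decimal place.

30.4 kt

Log law: V ∝ ln(z/z₀). From the pair, with r = V₁/V₂ = 0.61939,
ln z₀ = (ln z₁ − r·ln z₂)/(1 − r) = (0.6575 − 0.61939×2.5649)/0.38061 = -2.4466 → z₀ = 0.08659 m
V₃ = V₁ · ln(z₃/z₀)/ln(z₁/z₀) = 13.8 × 6.8348/3.1041 = 30.3860 kt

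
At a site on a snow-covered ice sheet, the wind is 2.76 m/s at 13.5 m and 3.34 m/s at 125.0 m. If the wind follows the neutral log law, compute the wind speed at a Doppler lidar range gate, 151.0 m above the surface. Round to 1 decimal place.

3.4 m/s

Log law: V ∝ ln(z/z₀). From the pair, with r = V₁/V₂ = 0.82635,
ln z₀ = (ln z₁ − r·ln z₂)/(1 − r) = (2.6027 − 0.82635×4.8283)/0.17365 = -7.9882 → z₀ = 0.0003394 m
V₃ = V₁ · ln(z₃/z₀)/ln(z₁/z₀) = 2.76 × 13.0055/10.5909 = 3.3892 m/s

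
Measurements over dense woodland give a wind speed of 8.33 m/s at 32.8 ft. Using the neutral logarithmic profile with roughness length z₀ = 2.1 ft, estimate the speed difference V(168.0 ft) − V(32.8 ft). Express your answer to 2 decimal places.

4.95 m/s

Log law: V₂ = V₁ · ln(z₂/z₀)/ln(z₁/z₀) = 8.33 × 4.3820/2.7485 = 13.2808 m/s
ΔV = 13.2808 − 8.33 = 4.9508 m/s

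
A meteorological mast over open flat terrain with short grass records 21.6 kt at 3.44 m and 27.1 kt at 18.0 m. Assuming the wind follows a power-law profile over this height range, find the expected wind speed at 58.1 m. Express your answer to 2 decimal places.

First find α: α = ln(V₂/V₁)/ln(z₂/z₁) = ln(27.1/21.6)/ln(18.0/3.44) = 0.22684/1.65490 = 0.1371
Extrapolate from 18.0 m to 58.1 m: V₃ = 27.1 × (58.1/18.0)^0.1371 = 27.1 × 1.1742 = 31.8219 kt

31.82 kt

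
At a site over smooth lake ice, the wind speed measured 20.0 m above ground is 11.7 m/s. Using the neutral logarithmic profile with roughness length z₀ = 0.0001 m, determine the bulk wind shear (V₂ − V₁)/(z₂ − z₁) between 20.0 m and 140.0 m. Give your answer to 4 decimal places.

0.0155 m/s/m

Log law: V₂ = V₁ · ln(z₂/z₀)/ln(z₁/z₀) = 11.7 × 14.1520/12.2061 = 13.5652 m/s
ΔV/Δz = (13.5652 − 11.7)/(140.0 − 20.0) = 1.8652/120.0000 = 0.01554 m/s/m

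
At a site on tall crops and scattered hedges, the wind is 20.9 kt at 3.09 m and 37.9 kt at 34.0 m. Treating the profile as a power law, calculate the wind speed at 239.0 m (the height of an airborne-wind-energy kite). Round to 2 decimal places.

61.49 kt

First find α: α = ln(V₂/V₁)/ln(z₂/z₁) = ln(37.9/20.9)/ln(34.0/3.09) = 0.59520/2.39819 = 0.2482
Extrapolate from 34.0 m to 239.0 m: V₃ = 37.9 × (239.0/34.0)^0.2482 = 37.9 × 1.6225 = 61.4942 kt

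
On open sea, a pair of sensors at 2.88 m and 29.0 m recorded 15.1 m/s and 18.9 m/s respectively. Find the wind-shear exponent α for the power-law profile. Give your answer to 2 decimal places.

α ≈ 0.10

Power law: V₂/V₁ = (z₂/z₁)^α ⇒ α = ln(V₂/V₁) / ln(z₂/z₁)
α = ln(18.9/15.1) / ln(29.0/2.88) = ln(1.2517) / ln(10.0694)
  = 0.22447 / 2.30951 = 0.09719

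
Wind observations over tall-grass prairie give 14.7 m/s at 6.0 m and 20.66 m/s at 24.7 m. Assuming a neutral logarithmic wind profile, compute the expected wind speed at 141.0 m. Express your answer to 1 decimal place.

28.0 m/s

Log law: V ∝ ln(z/z₀). From the pair, with r = V₁/V₂ = 0.71152,
ln z₀ = (ln z₁ − r·ln z₂)/(1 − r) = (1.7918 − 0.71152×3.2068)/0.28848 = -1.6984 → z₀ = 0.1830 m
V₃ = V₁ · ln(z₃/z₀)/ln(z₁/z₀) = 14.7 × 6.6471/3.4901 = 27.9969 m/s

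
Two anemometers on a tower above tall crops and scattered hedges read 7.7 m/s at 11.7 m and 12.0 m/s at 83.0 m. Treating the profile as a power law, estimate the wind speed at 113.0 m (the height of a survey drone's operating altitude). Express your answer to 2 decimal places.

12.87 m/s

First find α: α = ln(V₂/V₁)/ln(z₂/z₁) = ln(12.0/7.7)/ln(83.0/11.7) = 0.44369/1.95925 = 0.2265
Extrapolate from 83.0 m to 113.0 m: V₃ = 12.0 × (113.0/83.0)^0.2265 = 12.0 × 1.0724 = 12.8685 m/s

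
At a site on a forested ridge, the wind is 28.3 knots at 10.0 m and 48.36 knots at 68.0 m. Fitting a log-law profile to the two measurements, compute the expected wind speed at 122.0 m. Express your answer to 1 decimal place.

Log law: V ∝ ln(z/z₀). From the pair, with r = V₁/V₂ = 0.58519,
ln z₀ = (ln z₁ − r·ln z₂)/(1 − r) = (2.3026 − 0.58519×4.2195)/0.41481 = -0.4017 → z₀ = 0.6691 m
V₃ = V₁ · ln(z₃/z₀)/ln(z₁/z₀) = 28.3 × 5.2058/2.7043 = 54.4768 knots

54.5 knots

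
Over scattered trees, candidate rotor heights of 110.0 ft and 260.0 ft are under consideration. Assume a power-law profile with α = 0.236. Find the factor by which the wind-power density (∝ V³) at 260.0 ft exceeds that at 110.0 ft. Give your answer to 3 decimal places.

1.839

Speed ratio: V_B/V_A = (z_B/z_A)^α = (260.0/110.0)^0.236 = (2.3636)^0.236 = 1.22508
Power-density ratio: P_B/P_A = (V_B/V_A)³ = (1.22508)³ = 1.83863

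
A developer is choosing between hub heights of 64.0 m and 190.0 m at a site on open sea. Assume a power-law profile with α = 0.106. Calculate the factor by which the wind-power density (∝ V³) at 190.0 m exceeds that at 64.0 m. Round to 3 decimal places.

Speed ratio: V_B/V_A = (z_B/z_A)^α = (190.0/64.0)^0.106 = (2.9688)^0.106 = 1.12226
Power-density ratio: P_B/P_A = (V_B/V_A)³ = (1.12226)³ = 1.41344

1.413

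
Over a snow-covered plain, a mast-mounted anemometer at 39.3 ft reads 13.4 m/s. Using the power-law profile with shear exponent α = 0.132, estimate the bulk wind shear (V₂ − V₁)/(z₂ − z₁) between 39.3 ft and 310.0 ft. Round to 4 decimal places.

Power law: V₂ = V₁ · (z₂/z₁)^α = 13.4 × (7.8880)^0.132 = 17.5997 m/s
ΔV/Δz = (17.5997 − 13.4)/(310.0 − 39.3) = 4.1997/270.7000 = 0.01551 m/s/ft

0.0155 m/s/ft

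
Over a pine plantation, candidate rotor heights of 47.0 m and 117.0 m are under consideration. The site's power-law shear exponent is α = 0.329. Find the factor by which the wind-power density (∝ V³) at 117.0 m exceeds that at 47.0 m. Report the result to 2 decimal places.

2.46

Speed ratio: V_B/V_A = (z_B/z_A)^α = (117.0/47.0)^0.329 = (2.4894)^0.329 = 1.34994
Power-density ratio: P_B/P_A = (V_B/V_A)³ = (1.34994)³ = 2.46002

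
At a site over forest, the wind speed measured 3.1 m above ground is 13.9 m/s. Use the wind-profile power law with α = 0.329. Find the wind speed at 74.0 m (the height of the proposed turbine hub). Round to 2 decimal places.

39.48 m/s

Power-law profile: V₂ = V₁ · (z₂/z₁)^α
V₂ = 13.9 × (74.0/3.1)^0.329 = 13.9 × (23.8710)^0.329
    = 13.9 × 2.8400 = 39.4761 m/s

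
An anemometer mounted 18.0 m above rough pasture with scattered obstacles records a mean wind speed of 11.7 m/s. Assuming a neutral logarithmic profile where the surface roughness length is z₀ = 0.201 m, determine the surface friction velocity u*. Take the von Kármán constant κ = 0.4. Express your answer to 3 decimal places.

Log law: V(z) = (u*/κ) · ln(z/z₀) ⇒ u* = κ · V / ln(z/z₀)
u* = 0.4 × 11.7 / ln(18.0/0.201) = 0.4 × 11.7 / 4.4948
   = 4.6800 / 4.4948 = 1.0412 m/s

u* ≈ 1.041 m/s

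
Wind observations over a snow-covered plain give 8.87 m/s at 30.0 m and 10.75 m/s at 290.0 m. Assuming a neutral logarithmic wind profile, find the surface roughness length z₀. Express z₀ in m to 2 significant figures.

Log law: V(z) ∝ ln(z/z₀). With r = V₁/V₂ = 8.87/10.75 = 0.82512,
r · ln(z₂/z₀) = ln(z₁/z₀) ⇒ ln z₀ = (ln z₁ − r·ln z₂)/(1 − r)
ln z₀ = (3.40120 − 0.82512×5.66988) / 0.17488 = -7.3026
z₀ = exp(-7.3026) = 0.0006738 m

z₀ ≈ 0.00067 m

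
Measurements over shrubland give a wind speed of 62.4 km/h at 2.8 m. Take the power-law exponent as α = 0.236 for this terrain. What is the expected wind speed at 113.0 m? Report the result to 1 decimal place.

149.3 km/h

Power-law profile: V₂ = V₁ · (z₂/z₁)^α
V₂ = 62.4 × (113.0/2.8)^0.236 = 62.4 × (40.3571)^0.236
    = 62.4 × 2.3933 = 149.3419 km/h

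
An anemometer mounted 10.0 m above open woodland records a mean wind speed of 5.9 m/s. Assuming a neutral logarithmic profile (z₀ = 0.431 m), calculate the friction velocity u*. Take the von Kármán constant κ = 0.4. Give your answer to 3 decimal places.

u* ≈ 0.751 m/s

Log law: V(z) = (u*/κ) · ln(z/z₀) ⇒ u* = κ · V / ln(z/z₀)
u* = 0.4 × 5.9 / ln(10.0/0.431) = 0.4 × 5.9 / 3.1442
   = 2.3600 / 3.1442 = 0.7506 m/s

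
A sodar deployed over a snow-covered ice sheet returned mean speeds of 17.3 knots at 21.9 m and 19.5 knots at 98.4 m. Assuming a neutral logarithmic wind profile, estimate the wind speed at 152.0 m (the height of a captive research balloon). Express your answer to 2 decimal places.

20.14 knots

Log law: V ∝ ln(z/z₀). From the pair, with r = V₁/V₂ = 0.88718,
ln z₀ = (ln z₁ − r·ln z₂)/(1 − r) = (3.0865 − 0.88718×4.5890)/0.11282 = -8.7291 → z₀ = 0.0001618 m
V₃ = V₁ · ln(z₃/z₀)/ln(z₁/z₀) = 17.3 × 13.7529/11.8155 = 20.1367 knots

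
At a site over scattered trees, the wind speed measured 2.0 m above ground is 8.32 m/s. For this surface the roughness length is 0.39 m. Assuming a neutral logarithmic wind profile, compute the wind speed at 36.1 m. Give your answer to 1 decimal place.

23.0 m/s

Log law: V(z) ∝ ln(z/z₀), so V₂/V₁ = ln(z₂/z₀) / ln(z₁/z₀).
ln(36.1/0.39) = 4.5279, ln(2.0/0.39) = 1.6348
V₂ = 8.32 × 4.5279/1.6348 = 8.32 × 2.7698 = 23.0445 m/s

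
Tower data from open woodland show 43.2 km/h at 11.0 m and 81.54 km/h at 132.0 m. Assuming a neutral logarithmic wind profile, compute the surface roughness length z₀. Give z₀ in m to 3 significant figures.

Log law: V(z) ∝ ln(z/z₀). With r = V₁/V₂ = 43.2/81.54 = 0.52980,
r · ln(z₂/z₀) = ln(z₁/z₀) ⇒ ln z₀ = (ln z₁ − r·ln z₂)/(1 − r)
ln z₀ = (2.39790 − 0.52980×4.88280) / 0.47020 = -0.4020
z₀ = exp(-0.4020) = 0.6690 m

z₀ ≈ 0.669 m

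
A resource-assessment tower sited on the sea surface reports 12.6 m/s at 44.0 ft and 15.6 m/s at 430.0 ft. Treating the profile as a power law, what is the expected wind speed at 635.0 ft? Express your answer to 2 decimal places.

16.18 m/s

First find α: α = ln(V₂/V₁)/ln(z₂/z₁) = ln(15.6/12.6)/ln(430.0/44.0) = 0.21357/2.27960 = 0.0937
Extrapolate from 430.0 ft to 635.0 ft: V₃ = 15.6 × (635.0/430.0)^0.0937 = 15.6 × 1.0372 = 16.1803 m/s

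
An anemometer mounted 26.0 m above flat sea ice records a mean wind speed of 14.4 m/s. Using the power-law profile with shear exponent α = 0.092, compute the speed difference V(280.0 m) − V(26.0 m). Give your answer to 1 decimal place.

3.5 m/s

Power law: V₂ = V₁ · (z₂/z₁)^α = 14.4 × (10.7692)^0.092 = 17.9194 m/s
ΔV = 17.9194 − 14.4 = 3.5194 m/s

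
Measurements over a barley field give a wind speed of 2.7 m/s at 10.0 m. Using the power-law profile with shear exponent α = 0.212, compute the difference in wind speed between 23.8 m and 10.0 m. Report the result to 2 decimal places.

Power law: V₂ = V₁ · (z₂/z₁)^α = 2.7 × (2.3800)^0.212 = 3.2449 m/s
ΔV = 3.2449 − 2.7 = 0.5449 m/s

0.54 m/s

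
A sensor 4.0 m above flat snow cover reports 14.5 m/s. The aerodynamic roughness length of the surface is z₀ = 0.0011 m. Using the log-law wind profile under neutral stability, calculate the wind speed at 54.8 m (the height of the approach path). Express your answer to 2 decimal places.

Log law: V(z) ∝ ln(z/z₀), so V₂/V₁ = ln(z₂/z₀) / ln(z₁/z₀).
ln(54.8/0.0011) = 10.8161, ln(4.0/0.0011) = 8.1987
V₂ = 14.5 × 10.8161/8.1987 = 14.5 × 1.3192 = 19.1290 m/s

19.13 m/s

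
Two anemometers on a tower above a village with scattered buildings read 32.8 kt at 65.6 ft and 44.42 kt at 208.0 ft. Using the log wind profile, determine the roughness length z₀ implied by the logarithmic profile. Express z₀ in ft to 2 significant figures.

Log law: V(z) ∝ ln(z/z₀). With r = V₁/V₂ = 32.8/44.42 = 0.73841,
r · ln(z₂/z₀) = ln(z₁/z₀) ⇒ ln z₀ = (ln z₁ − r·ln z₂)/(1 − r)
ln z₀ = (4.18358 − 0.73841×5.33754) / 0.26159 = 0.9263
z₀ = exp(0.9263) = 2.525 ft

z₀ ≈ 2.5 ft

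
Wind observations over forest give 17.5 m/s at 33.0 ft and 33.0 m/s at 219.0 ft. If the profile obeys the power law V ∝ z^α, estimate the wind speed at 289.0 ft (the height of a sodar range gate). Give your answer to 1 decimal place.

First find α: α = ln(V₂/V₁)/ln(z₂/z₁) = ln(33.0/17.5)/ln(219.0/33.0) = 0.63431/1.89256 = 0.3352
Extrapolate from 219.0 ft to 289.0 ft: V₃ = 33.0 × (289.0/219.0)^0.3352 = 33.0 × 1.0974 = 36.2147 m/s

36.2 m/s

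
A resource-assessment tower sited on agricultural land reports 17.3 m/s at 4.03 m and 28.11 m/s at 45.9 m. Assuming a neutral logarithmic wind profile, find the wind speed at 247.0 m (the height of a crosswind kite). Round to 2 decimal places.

35.59 m/s

Log law: V ∝ ln(z/z₀). From the pair, with r = V₁/V₂ = 0.61544,
ln z₀ = (ln z₁ − r·ln z₂)/(1 − r) = (1.3938 − 0.61544×3.8265)/0.38456 = -2.4995 → z₀ = 0.08213 m
V₃ = V₁ · ln(z₃/z₀)/ln(z₁/z₀) = 17.3 × 8.0088/3.8932 = 35.5883 m/s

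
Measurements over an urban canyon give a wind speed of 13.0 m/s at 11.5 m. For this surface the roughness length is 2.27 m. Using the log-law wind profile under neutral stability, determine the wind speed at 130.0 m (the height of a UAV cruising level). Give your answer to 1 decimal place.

32.4 m/s

Log law: V(z) ∝ ln(z/z₀), so V₂/V₁ = ln(z₂/z₀) / ln(z₁/z₀).
ln(130.0/2.27) = 4.0478, ln(11.5/2.27) = 1.6226
V₂ = 13.0 × 4.0478/1.6226 = 13.0 × 2.4947 = 32.4306 m/s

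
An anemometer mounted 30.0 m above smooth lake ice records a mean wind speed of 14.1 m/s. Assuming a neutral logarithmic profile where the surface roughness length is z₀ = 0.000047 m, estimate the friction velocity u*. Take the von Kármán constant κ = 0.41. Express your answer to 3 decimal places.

u* ≈ 0.432 m/s

Log law: V(z) = (u*/κ) · ln(z/z₀) ⇒ u* = κ · V / ln(z/z₀)
u* = 0.41 × 14.1 / ln(30.0/0.000047) = 0.41 × 14.1 / 13.3666
   = 5.7810 / 13.3666 = 0.4325 m/s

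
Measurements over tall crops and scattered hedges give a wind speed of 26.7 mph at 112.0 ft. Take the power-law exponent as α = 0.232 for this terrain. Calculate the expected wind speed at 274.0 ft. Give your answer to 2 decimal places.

Power-law profile: V₂ = V₁ · (z₂/z₁)^α
V₂ = 26.7 × (274.0/112.0)^0.232 = 26.7 × (2.4464)^0.232
    = 26.7 × 1.2307 = 32.8587 mph

32.86 mph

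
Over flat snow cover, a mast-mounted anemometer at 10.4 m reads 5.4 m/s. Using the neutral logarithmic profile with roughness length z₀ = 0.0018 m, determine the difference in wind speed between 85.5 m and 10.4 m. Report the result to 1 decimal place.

Log law: V₂ = V₁ · ln(z₂/z₀)/ln(z₁/z₀) = 5.4 × 10.7685/8.6618 = 6.7134 m/s
ΔV = 6.7134 − 5.4 = 1.3134 m/s

1.3 m/s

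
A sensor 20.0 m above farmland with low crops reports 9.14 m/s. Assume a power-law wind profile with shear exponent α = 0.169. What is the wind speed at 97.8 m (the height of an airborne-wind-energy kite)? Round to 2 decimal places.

11.95 m/s

Power-law profile: V₂ = V₁ · (z₂/z₁)^α
V₂ = 9.14 × (97.8/20.0)^0.169 = 9.14 × (4.8900)^0.169
    = 9.14 × 1.3077 = 11.9520 m/s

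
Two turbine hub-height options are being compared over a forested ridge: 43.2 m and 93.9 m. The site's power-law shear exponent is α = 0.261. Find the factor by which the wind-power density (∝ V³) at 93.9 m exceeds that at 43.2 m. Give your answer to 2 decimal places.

1.84

Speed ratio: V_B/V_A = (z_B/z_A)^α = (93.9/43.2)^0.261 = (2.1736)^0.261 = 1.22463
Power-density ratio: P_B/P_A = (V_B/V_A)³ = (1.22463)³ = 1.83659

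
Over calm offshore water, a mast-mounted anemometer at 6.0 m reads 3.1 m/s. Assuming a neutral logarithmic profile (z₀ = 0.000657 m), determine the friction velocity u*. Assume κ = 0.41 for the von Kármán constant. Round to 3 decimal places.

Log law: V(z) = (u*/κ) · ln(z/z₀) ⇒ u* = κ · V / ln(z/z₀)
u* = 0.41 × 3.1 / ln(6.0/0.000657) = 0.41 × 3.1 / 9.1196
   = 1.2710 / 9.1196 = 0.1394 m/s

u* ≈ 0.139 m/s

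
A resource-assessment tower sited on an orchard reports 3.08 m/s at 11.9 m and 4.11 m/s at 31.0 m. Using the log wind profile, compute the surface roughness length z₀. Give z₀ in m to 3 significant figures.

Log law: V(z) ∝ ln(z/z₀). With r = V₁/V₂ = 3.08/4.11 = 0.74939,
r · ln(z₂/z₀) = ln(z₁/z₀) ⇒ ln z₀ = (ln z₁ − r·ln z₂)/(1 − r)
ln z₀ = (2.47654 − 0.74939×3.43399) / 0.25061 = -0.3865
z₀ = exp(-0.3865) = 0.6794 m

z₀ ≈ 0.679 m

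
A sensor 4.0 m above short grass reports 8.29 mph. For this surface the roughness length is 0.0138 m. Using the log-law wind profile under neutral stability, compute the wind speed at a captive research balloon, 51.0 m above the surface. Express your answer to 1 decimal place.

Log law: V(z) ∝ ln(z/z₀), so V₂/V₁ = ln(z₂/z₀) / ln(z₁/z₀).
ln(51.0/0.0138) = 8.2149, ln(4.0/0.0138) = 5.6694
V₂ = 8.29 × 8.2149/5.6694 = 8.29 × 1.4490 = 12.0122 mph

12.0 mph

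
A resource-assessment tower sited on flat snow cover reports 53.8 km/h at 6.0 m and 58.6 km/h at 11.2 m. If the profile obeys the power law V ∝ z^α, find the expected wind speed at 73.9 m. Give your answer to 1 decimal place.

First find α: α = ln(V₂/V₁)/ln(z₂/z₁) = ln(58.6/53.8)/ln(11.2/6.0) = 0.08546/0.62415 = 0.1369
Extrapolate from 11.2 m to 73.9 m: V₃ = 58.6 × (73.9/11.2)^0.1369 = 58.6 × 1.2948 = 75.8746 km/h

75.9 km/h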